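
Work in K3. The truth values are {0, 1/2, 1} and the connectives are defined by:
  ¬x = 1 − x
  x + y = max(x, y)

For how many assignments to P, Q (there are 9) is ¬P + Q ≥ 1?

P = 0, Q = 0 ↦ 1  ≥
P = 0, Q = 1/2 ↦ 1  ≥
P = 0, Q = 1 ↦ 1  ≥
P = 1/2, Q = 0 ↦ 1/2  <
P = 1/2, Q = 1/2 ↦ 1/2  <
P = 1/2, Q = 1 ↦ 1  ≥
P = 1, Q = 0 ↦ 0  <
P = 1, Q = 1/2 ↦ 1/2  <
P = 1, Q = 1 ↦ 1  ≥
So 5 of the 9 assignments meet the threshold.

5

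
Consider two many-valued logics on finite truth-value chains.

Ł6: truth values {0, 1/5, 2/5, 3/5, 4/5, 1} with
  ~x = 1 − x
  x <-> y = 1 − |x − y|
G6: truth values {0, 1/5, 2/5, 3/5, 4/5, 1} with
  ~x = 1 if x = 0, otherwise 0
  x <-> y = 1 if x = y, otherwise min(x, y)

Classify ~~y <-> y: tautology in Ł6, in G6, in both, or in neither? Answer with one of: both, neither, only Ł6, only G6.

only Ł6

In Ł6: every assignment gives 1 — tautology.
In G6: at y = 1/5 the value is 1/5 — not a tautology.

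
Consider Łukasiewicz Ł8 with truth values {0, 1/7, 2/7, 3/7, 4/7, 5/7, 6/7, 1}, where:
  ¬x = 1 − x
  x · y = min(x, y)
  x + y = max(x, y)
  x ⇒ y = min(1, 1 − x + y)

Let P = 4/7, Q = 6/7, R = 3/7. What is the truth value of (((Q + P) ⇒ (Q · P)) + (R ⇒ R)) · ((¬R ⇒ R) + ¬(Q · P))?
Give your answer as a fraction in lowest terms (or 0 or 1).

6/7

Q + P = 6/7 + 4/7 = 6/7
Q · P = 6/7 · 4/7 = 4/7
(Q + P) ⇒ (Q · P) = 6/7 ⇒ 4/7 = 5/7
R ⇒ R = 3/7 ⇒ 3/7 = 1
((Q + P) ⇒ (Q · P)) + (R ⇒ R) = 5/7 + 1 = 1
¬R = ¬3/7 = 4/7
¬R ⇒ R = 4/7 ⇒ 3/7 = 6/7
Q · P = 6/7 · 4/7 = 4/7
¬(Q · P) = ¬4/7 = 3/7
(¬R ⇒ R) + ¬(Q · P) = 6/7 + 3/7 = 6/7
(((Q + P) ⇒ (Q · P)) + (R ⇒ R)) · ((¬R ⇒ R) + ¬(Q · P)) = 1 · 6/7 = 6/7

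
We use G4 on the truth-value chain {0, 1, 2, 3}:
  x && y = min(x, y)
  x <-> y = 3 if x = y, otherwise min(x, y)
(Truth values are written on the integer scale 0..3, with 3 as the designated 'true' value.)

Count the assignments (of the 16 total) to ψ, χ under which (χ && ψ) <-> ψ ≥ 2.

11

ψ = 0, χ = 0 ↦ 3  ≥
ψ = 0, χ = 1 ↦ 3  ≥
ψ = 0, χ = 2 ↦ 3  ≥
ψ = 0, χ = 3 ↦ 3  ≥
ψ = 1, χ = 0 ↦ 0  <
ψ = 1, χ = 1 ↦ 3  ≥
ψ = 1, χ = 2 ↦ 3  ≥
ψ = 1, χ = 3 ↦ 3  ≥
ψ = 2, χ = 0 ↦ 0  <
ψ = 2, χ = 1 ↦ 1  <
ψ = 2, χ = 2 ↦ 3  ≥
ψ = 2, χ = 3 ↦ 3  ≥
ψ = 3, χ = 0 ↦ 0  <
ψ = 3, χ = 1 ↦ 1  <
ψ = 3, χ = 2 ↦ 2  ≥
ψ = 3, χ = 3 ↦ 3  ≥
So 11 of the 16 assignments meet the threshold.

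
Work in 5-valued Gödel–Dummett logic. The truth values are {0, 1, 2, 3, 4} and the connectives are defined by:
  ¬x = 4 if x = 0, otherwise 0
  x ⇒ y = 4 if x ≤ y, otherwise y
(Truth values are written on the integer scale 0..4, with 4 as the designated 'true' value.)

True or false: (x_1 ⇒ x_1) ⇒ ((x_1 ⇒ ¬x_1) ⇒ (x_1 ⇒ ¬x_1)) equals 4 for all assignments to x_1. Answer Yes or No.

x_1 = 0 ↦ 4
x_1 = 1 ↦ 4
x_1 = 2 ↦ 4
x_1 = 3 ↦ 4
x_1 = 4 ↦ 4
Every assignment gives a value ≥ 4.

Yes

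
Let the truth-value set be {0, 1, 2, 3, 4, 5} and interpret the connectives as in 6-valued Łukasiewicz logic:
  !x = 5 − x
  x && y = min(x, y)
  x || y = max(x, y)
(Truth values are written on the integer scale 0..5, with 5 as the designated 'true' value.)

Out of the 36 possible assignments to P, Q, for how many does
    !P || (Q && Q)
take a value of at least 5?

value 5: 11 assignments (counts)
value 4: 9 assignments
value 3: 7 assignments
value 2: 5 assignments
value 1: 3 assignments
value 0: 1 assignment
So 11 of the 36 assignments meet the threshold.

11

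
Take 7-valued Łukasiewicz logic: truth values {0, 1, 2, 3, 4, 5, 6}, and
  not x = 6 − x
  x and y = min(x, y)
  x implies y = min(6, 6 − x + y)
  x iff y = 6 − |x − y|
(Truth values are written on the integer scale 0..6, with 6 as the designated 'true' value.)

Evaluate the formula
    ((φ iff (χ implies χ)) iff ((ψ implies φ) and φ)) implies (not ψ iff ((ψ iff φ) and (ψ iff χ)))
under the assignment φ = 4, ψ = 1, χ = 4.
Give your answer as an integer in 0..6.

χ implies χ = 4 implies 4 = 6
φ iff (χ implies χ) = 4 iff 6 = 4
ψ implies φ = 1 implies 4 = 6
(ψ implies φ) and φ = 6 and 4 = 4
(φ iff (χ implies χ)) iff ((ψ implies φ) and φ) = 4 iff 4 = 6
not ψ = not 1 = 5
ψ iff φ = 1 iff 4 = 3
ψ iff χ = 1 iff 4 = 3
(ψ iff φ) and (ψ iff χ) = 3 and 3 = 3
not ψ iff ((ψ iff φ) and (ψ iff χ)) = 5 iff 3 = 4
((φ iff (χ implies χ)) iff ((ψ implies φ) and φ)) implies (not ψ iff ((ψ iff φ) and (ψ iff χ))) = 6 implies 4 = 4

4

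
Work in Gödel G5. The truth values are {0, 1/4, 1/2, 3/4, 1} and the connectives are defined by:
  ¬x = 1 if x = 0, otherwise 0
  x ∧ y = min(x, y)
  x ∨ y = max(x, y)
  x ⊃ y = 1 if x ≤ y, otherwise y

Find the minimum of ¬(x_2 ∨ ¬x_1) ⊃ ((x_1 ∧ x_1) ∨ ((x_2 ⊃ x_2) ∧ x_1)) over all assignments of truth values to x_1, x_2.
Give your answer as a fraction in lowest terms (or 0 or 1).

Take x_1 = 1/4, x_2 = 0:
¬x_1 = ¬1/4 = 0
x_2 ∨ ¬x_1 = 0 ∨ 0 = 0
¬(x_2 ∨ ¬x_1) = ¬0 = 1
x_1 ∧ x_1 = 1/4 ∧ 1/4 = 1/4
x_2 ⊃ x_2 = 0 ⊃ 0 = 1
(x_2 ⊃ x_2) ∧ x_1 = 1 ∧ 1/4 = 1/4
(x_1 ∧ x_1) ∨ ((x_2 ⊃ x_2) ∧ x_1) = 1/4 ∨ 1/4 = 1/4
¬(x_2 ∨ ¬x_1) ⊃ ((x_1 ∧ x_1) ∨ ((x_2 ⊃ x_2) ∧ x_1)) = 1 ⊃ 1/4 = 1/4
No assignment yields a value below 1/4, so this is the minimum.

1/4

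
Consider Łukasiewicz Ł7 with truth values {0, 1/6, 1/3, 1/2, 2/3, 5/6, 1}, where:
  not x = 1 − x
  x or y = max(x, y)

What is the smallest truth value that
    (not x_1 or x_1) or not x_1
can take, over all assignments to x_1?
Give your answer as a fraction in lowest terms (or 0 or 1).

1/2

Take x_1 = 1/2:
not x_1 = not 1/2 = 1/2
not x_1 or x_1 = 1/2 or 1/2 = 1/2
not x_1 = not 1/2 = 1/2
(not x_1 or x_1) or not x_1 = 1/2 or 1/2 = 1/2
No assignment yields a value below 1/2, so this is the minimum.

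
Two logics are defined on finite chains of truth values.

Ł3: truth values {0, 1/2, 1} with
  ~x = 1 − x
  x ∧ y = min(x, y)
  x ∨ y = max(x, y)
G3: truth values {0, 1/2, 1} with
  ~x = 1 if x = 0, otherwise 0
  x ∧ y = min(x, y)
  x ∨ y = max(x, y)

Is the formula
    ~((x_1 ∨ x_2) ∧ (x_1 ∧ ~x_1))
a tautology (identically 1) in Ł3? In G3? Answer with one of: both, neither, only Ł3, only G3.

only G3

In Ł3: at x_1 = 1/2, x_2 = 0 the value is 1/2 — not a tautology.
In G3: every assignment gives 1 — tautology.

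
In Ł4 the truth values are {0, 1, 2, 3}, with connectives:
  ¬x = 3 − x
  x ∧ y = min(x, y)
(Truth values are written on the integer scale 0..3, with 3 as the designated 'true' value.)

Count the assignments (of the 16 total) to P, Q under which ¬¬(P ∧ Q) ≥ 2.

4

P = 0, Q = 0 ↦ 0  <
P = 0, Q = 1 ↦ 0  <
P = 0, Q = 2 ↦ 0  <
P = 0, Q = 3 ↦ 0  <
P = 1, Q = 0 ↦ 0  <
P = 1, Q = 1 ↦ 1  <
P = 1, Q = 2 ↦ 1  <
P = 1, Q = 3 ↦ 1  <
P = 2, Q = 0 ↦ 0  <
P = 2, Q = 1 ↦ 1  <
P = 2, Q = 2 ↦ 2  ≥
P = 2, Q = 3 ↦ 2  ≥
P = 3, Q = 0 ↦ 0  <
P = 3, Q = 1 ↦ 1  <
P = 3, Q = 2 ↦ 2  ≥
P = 3, Q = 3 ↦ 3  ≥
So 4 of the 16 assignments meet the threshold.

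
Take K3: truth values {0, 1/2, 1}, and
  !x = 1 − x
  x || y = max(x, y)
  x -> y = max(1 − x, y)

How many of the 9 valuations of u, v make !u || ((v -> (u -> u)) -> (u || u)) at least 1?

u = 0, v = 0 ↦ 1  ≥
u = 0, v = 1/2 ↦ 1  ≥
u = 0, v = 1 ↦ 1  ≥
u = 1/2, v = 0 ↦ 1/2  <
u = 1/2, v = 1/2 ↦ 1/2  <
u = 1/2, v = 1 ↦ 1/2  <
u = 1, v = 0 ↦ 1  ≥
u = 1, v = 1/2 ↦ 1  ≥
u = 1, v = 1 ↦ 1  ≥
So 6 of the 9 assignments meet the threshold.

6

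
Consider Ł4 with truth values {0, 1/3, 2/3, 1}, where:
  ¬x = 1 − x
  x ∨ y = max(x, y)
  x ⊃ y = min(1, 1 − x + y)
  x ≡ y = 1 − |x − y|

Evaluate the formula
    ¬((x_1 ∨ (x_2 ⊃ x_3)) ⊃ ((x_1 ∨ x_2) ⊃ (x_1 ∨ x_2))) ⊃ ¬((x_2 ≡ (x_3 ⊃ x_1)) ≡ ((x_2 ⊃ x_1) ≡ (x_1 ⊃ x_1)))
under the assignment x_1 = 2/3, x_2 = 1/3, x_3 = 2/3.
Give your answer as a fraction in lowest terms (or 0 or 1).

x_2 ⊃ x_3 = 1/3 ⊃ 2/3 = 1
x_1 ∨ (x_2 ⊃ x_3) = 2/3 ∨ 1 = 1
x_1 ∨ x_2 = 2/3 ∨ 1/3 = 2/3
x_1 ∨ x_2 = 2/3 ∨ 1/3 = 2/3
(x_1 ∨ x_2) ⊃ (x_1 ∨ x_2) = 2/3 ⊃ 2/3 = 1
(x_1 ∨ (x_2 ⊃ x_3)) ⊃ ((x_1 ∨ x_2) ⊃ (x_1 ∨ x_2)) = 1 ⊃ 1 = 1
¬((x_1 ∨ (x_2 ⊃ x_3)) ⊃ ((x_1 ∨ x_2) ⊃ (x_1 ∨ x_2))) = ¬1 = 0
x_3 ⊃ x_1 = 2/3 ⊃ 2/3 = 1
x_2 ≡ (x_3 ⊃ x_1) = 1/3 ≡ 1 = 1/3
x_2 ⊃ x_1 = 1/3 ⊃ 2/3 = 1
x_1 ⊃ x_1 = 2/3 ⊃ 2/3 = 1
(x_2 ⊃ x_1) ≡ (x_1 ⊃ x_1) = 1 ≡ 1 = 1
(x_2 ≡ (x_3 ⊃ x_1)) ≡ ((x_2 ⊃ x_1) ≡ (x_1 ⊃ x_1)) = 1/3 ≡ 1 = 1/3
¬((x_2 ≡ (x_3 ⊃ x_1)) ≡ ((x_2 ⊃ x_1) ≡ (x_1 ⊃ x_1))) = ¬1/3 = 2/3
¬((x_1 ∨ (x_2 ⊃ x_3)) ⊃ ((x_1 ∨ x_2) ⊃ (x_1 ∨ x_2))) ⊃ ¬((x_2 ≡ (x_3 ⊃ x_1)) ≡ ((x_2 ⊃ x_1) ≡ (x_1 ⊃ x_1))) = 0 ⊃ 2/3 = 1

1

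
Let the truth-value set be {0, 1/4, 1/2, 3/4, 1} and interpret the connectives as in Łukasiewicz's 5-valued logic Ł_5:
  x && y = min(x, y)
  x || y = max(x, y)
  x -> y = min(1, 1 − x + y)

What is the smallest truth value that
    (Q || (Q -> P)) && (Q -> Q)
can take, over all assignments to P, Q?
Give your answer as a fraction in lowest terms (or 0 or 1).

1/2

Take P = 0, Q = 1/2:
Q -> P = 1/2 -> 0 = 1/2
Q || (Q -> P) = 1/2 || 1/2 = 1/2
Q -> Q = 1/2 -> 1/2 = 1
(Q || (Q -> P)) && (Q -> Q) = 1/2 && 1 = 1/2
No assignment yields a value below 1/2, so this is the minimum.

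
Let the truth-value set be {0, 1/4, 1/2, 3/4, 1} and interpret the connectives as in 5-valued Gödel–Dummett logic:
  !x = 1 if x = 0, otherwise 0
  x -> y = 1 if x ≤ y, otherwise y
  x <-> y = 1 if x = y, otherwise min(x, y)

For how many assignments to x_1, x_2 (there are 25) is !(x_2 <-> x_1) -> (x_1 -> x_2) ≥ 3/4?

21

value 1: 21 assignments (counts)
value 0: 4 assignments
So 21 of the 25 assignments meet the threshold.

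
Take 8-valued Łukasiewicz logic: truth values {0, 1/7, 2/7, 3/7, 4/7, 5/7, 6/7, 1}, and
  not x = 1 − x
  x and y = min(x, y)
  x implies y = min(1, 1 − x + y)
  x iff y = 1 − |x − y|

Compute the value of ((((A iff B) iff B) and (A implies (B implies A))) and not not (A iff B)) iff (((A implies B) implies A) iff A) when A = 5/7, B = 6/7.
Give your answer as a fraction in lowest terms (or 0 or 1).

A iff B = 5/7 iff 6/7 = 6/7
(A iff B) iff B = 6/7 iff 6/7 = 1
B implies A = 6/7 implies 5/7 = 6/7
A implies (B implies A) = 5/7 implies 6/7 = 1
((A iff B) iff B) and (A implies (B implies A)) = 1 and 1 = 1
A iff B = 5/7 iff 6/7 = 6/7
not (A iff B) = not 6/7 = 1/7
not not (A iff B) = not 1/7 = 6/7
(((A iff B) iff B) and (A implies (B implies A))) and not not (A iff B) = 1 and 6/7 = 6/7
A implies B = 5/7 implies 6/7 = 1
(A implies B) implies A = 1 implies 5/7 = 5/7
((A implies B) implies A) iff A = 5/7 iff 5/7 = 1
((((A iff B) iff B) and (A implies (B implies A))) and not not (A iff B)) iff (((A implies B) implies A) iff A) = 6/7 iff 1 = 6/7

6/7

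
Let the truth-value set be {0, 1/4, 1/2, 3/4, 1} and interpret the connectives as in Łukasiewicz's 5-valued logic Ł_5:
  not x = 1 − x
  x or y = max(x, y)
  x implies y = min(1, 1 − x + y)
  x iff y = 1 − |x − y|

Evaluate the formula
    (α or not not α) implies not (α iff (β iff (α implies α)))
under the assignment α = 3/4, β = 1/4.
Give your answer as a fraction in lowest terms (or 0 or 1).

not α = not 3/4 = 1/4
not not α = not 1/4 = 3/4
α or not not α = 3/4 or 3/4 = 3/4
α implies α = 3/4 implies 3/4 = 1
β iff (α implies α) = 1/4 iff 1 = 1/4
α iff (β iff (α implies α)) = 3/4 iff 1/4 = 1/2
not (α iff (β iff (α implies α))) = not 1/2 = 1/2
(α or not not α) implies not (α iff (β iff (α implies α))) = 3/4 implies 1/2 = 3/4

3/4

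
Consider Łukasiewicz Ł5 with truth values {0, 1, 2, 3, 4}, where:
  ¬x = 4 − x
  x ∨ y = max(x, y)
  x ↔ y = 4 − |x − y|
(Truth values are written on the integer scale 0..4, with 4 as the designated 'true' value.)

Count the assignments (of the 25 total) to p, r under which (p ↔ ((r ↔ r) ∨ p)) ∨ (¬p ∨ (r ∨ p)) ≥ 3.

22

value 4: 13 assignments (counts)
value 3: 9 assignments (counts)
value 2: 3 assignments
So 22 of the 25 assignments meet the threshold.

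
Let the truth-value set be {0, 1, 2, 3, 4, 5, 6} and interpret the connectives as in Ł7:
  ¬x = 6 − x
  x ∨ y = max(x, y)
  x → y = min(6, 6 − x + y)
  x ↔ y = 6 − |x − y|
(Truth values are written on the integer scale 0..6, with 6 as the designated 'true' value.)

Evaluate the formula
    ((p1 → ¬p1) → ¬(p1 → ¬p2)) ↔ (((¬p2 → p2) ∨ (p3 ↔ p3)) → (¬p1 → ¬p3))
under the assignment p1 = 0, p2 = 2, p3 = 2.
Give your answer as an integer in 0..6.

2

¬p1 = ¬0 = 6
p1 → ¬p1 = 0 → 6 = 6
¬p2 = ¬2 = 4
p1 → ¬p2 = 0 → 4 = 6
¬(p1 → ¬p2) = ¬6 = 0
(p1 → ¬p1) → ¬(p1 → ¬p2) = 6 → 0 = 0
¬p2 = ¬2 = 4
¬p2 → p2 = 4 → 2 = 4
p3 ↔ p3 = 2 ↔ 2 = 6
(¬p2 → p2) ∨ (p3 ↔ p3) = 4 ∨ 6 = 6
¬p1 = ¬0 = 6
¬p3 = ¬2 = 4
¬p1 → ¬p3 = 6 → 4 = 4
((¬p2 → p2) ∨ (p3 ↔ p3)) → (¬p1 → ¬p3) = 6 → 4 = 4
((p1 → ¬p1) → ¬(p1 → ¬p2)) ↔ (((¬p2 → p2) ∨ (p3 ↔ p3)) → (¬p1 → ¬p3)) = 0 ↔ 4 = 2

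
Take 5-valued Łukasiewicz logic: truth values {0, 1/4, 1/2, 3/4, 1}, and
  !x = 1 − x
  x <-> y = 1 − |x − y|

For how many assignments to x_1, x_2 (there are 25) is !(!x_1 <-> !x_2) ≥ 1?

2

value 1: 2 assignments (counts)
value 3/4: 4 assignments
value 1/2: 6 assignments
value 1/4: 8 assignments
value 0: 5 assignments
So 2 of the 25 assignments meet the threshold.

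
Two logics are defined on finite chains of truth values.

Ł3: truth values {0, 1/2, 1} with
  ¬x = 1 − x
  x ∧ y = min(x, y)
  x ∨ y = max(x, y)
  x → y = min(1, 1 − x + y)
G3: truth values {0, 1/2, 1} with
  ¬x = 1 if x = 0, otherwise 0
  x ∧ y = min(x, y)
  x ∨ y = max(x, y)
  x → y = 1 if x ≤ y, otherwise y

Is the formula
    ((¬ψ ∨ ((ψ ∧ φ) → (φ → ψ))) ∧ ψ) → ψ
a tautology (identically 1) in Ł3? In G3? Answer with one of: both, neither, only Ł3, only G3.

In Ł3: every assignment gives 1 — tautology.
In G3: every assignment gives 1 — tautology.

both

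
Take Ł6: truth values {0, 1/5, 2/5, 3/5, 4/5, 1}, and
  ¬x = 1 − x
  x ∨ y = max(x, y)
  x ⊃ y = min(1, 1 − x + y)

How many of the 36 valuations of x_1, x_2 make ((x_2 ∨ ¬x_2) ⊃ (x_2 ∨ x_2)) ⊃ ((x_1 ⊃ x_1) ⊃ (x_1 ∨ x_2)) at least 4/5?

value 1: 20 assignments (counts)
value 4/5: 9 assignments (counts)
value 3/5: 7 assignments
So 29 of the 36 assignments meet the threshold.

29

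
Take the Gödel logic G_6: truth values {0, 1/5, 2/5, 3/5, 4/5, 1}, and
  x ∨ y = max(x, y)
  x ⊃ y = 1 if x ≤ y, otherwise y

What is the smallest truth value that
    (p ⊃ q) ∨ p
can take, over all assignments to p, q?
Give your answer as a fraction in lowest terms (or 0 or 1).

1/5

Take p = 1/5, q = 0:
p ⊃ q = 1/5 ⊃ 0 = 0
(p ⊃ q) ∨ p = 0 ∨ 1/5 = 1/5
No assignment yields a value below 1/5, so this is the minimum.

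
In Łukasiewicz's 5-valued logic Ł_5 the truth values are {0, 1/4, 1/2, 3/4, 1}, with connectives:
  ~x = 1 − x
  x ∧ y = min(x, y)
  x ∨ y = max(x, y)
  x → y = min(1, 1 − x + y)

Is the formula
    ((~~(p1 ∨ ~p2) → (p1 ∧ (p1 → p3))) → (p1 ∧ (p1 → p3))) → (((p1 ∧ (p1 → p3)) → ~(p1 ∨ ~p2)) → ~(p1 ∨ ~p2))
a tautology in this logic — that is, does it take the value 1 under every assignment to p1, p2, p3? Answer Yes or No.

Counterexample: take p1 = 0, p2 = 0, p3 = 0.
~p2 = ~0 = 1
p1 ∨ ~p2 = 0 ∨ 1 = 1
~(p1 ∨ ~p2) = ~1 = 0
~~(p1 ∨ ~p2) = ~0 = 1
p1 → p3 = 0 → 0 = 1
p1 ∧ (p1 → p3) = 0 ∧ 1 = 0
~~(p1 ∨ ~p2) → (p1 ∧ (p1 → p3)) = 1 → 0 = 0
p1 → p3 = 0 → 0 = 1
p1 ∧ (p1 → p3) = 0 ∧ 1 = 0
(~~(p1 ∨ ~p2) → (p1 ∧ (p1 → p3))) → (p1 ∧ (p1 → p3)) = 0 → 0 = 1
p1 → p3 = 0 → 0 = 1
p1 ∧ (p1 → p3) = 0 ∧ 1 = 0
~p2 = ~0 = 1
p1 ∨ ~p2 = 0 ∨ 1 = 1
~(p1 ∨ ~p2) = ~1 = 0
(p1 ∧ (p1 → p3)) → ~(p1 ∨ ~p2) = 0 → 0 = 1
~p2 = ~0 = 1
p1 ∨ ~p2 = 0 ∨ 1 = 1
~(p1 ∨ ~p2) = ~1 = 0
((p1 ∧ (p1 → p3)) → ~(p1 ∨ ~p2)) → ~(p1 ∨ ~p2) = 1 → 0 = 0
((~~(p1 ∨ ~p2) → (p1 ∧ (p1 → p3))) → (p1 ∧ (p1 → p3))) → (((p1 ∧ (p1 → p3)) → ~(p1 ∨ ~p2)) → ~(p1 ∨ ~p2)) = 1 → 0 = 0
This gives 0 ≠ 1.

No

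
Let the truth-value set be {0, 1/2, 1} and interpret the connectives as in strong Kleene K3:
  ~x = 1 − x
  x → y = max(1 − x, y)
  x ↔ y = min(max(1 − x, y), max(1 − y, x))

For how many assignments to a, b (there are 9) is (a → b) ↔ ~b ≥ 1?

a = 0, b = 0 ↦ 1  ≥
a = 0, b = 1/2 ↦ 1/2  <
a = 0, b = 1 ↦ 0  <
a = 1/2, b = 0 ↦ 1/2  <
a = 1/2, b = 1/2 ↦ 1/2  <
a = 1/2, b = 1 ↦ 0  <
a = 1, b = 0 ↦ 0  <
a = 1, b = 1/2 ↦ 1/2  <
a = 1, b = 1 ↦ 0  <
So 1 of the 9 assignments meets the threshold.

1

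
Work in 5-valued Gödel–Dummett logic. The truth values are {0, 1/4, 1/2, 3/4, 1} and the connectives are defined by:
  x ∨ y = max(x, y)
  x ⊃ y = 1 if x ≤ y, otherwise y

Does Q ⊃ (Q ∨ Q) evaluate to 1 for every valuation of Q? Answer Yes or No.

Yes

Q = 0 ↦ 1
Q = 1/4 ↦ 1
Q = 1/2 ↦ 1
Q = 3/4 ↦ 1
Q = 1 ↦ 1
Every assignment gives a value ≥ 1.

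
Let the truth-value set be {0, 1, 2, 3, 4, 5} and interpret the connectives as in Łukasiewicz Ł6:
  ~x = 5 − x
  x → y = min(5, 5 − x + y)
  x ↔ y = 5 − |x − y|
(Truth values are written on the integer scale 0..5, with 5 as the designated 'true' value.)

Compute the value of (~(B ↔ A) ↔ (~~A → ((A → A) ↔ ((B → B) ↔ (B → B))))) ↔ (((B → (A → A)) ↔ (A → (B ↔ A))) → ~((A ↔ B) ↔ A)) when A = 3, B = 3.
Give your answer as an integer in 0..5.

3

B ↔ A = 3 ↔ 3 = 5
~(B ↔ A) = ~5 = 0
~A = ~3 = 2
~~A = ~2 = 3
A → A = 3 → 3 = 5
B → B = 3 → 3 = 5
B → B = 3 → 3 = 5
(B → B) ↔ (B → B) = 5 ↔ 5 = 5
(A → A) ↔ ((B → B) ↔ (B → B)) = 5 ↔ 5 = 5
~~A → ((A → A) ↔ ((B → B) ↔ (B → B))) = 3 → 5 = 5
~(B ↔ A) ↔ (~~A → ((A → A) ↔ ((B → B) ↔ (B → B)))) = 0 ↔ 5 = 0
A → A = 3 → 3 = 5
B → (A → A) = 3 → 5 = 5
B ↔ A = 3 ↔ 3 = 5
A → (B ↔ A) = 3 → 5 = 5
(B → (A → A)) ↔ (A → (B ↔ A)) = 5 ↔ 5 = 5
A ↔ B = 3 ↔ 3 = 5
(A ↔ B) ↔ A = 5 ↔ 3 = 3
~((A ↔ B) ↔ A) = ~3 = 2
((B → (A → A)) ↔ (A → (B ↔ A))) → ~((A ↔ B) ↔ A) = 5 → 2 = 2
(~(B ↔ A) ↔ (~~A → ((A → A) ↔ ((B → B) ↔ (B → B))))) ↔ (((B → (A → A)) ↔ (A → (B ↔ A))) → ~((A ↔ B) ↔ A)) = 0 ↔ 2 = 3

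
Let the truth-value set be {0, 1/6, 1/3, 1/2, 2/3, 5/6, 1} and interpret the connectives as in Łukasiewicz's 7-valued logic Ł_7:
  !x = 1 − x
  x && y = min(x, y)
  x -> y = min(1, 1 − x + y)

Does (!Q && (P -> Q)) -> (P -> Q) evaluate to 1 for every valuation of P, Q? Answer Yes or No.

At P = 5/6, Q = 5/6, for instance:
!Q = !5/6 = 1/6
P -> Q = 5/6 -> 5/6 = 1
!Q && (P -> Q) = 1/6 && 1 = 1/6
(!Q && (P -> Q)) -> (P -> Q) = 1/6 -> 1 = 1
and checking the remaining 48 assignments likewise gives ≥ 1 in every case.

Yes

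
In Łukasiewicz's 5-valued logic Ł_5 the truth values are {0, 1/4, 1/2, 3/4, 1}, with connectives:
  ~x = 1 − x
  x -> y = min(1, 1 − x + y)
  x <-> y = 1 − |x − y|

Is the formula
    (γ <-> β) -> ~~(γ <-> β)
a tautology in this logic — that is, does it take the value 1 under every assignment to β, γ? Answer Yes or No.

At β = 1, γ = 3/4, for instance:
γ <-> β = 3/4 <-> 1 = 3/4
~(γ <-> β) = ~3/4 = 1/4
~~(γ <-> β) = ~1/4 = 3/4
(γ <-> β) -> ~~(γ <-> β) = 3/4 -> 3/4 = 1
and checking the remaining 24 assignments likewise gives ≥ 1 in every case.

Yes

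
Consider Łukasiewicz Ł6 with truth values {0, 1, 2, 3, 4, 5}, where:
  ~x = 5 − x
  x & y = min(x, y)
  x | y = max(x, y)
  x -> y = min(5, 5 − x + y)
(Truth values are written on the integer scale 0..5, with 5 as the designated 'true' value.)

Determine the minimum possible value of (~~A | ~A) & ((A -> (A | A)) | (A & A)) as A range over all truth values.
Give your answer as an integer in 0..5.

3

Take A = 2:
~A = ~2 = 3
~~A = ~3 = 2
~A = ~2 = 3
~~A | ~A = 2 | 3 = 3
A | A = 2 | 2 = 2
A -> (A | A) = 2 -> 2 = 5
A & A = 2 & 2 = 2
(A -> (A | A)) | (A & A) = 5 | 2 = 5
(~~A | ~A) & ((A -> (A | A)) | (A & A)) = 3 & 5 = 3
No assignment yields a value below 3, so this is the minimum.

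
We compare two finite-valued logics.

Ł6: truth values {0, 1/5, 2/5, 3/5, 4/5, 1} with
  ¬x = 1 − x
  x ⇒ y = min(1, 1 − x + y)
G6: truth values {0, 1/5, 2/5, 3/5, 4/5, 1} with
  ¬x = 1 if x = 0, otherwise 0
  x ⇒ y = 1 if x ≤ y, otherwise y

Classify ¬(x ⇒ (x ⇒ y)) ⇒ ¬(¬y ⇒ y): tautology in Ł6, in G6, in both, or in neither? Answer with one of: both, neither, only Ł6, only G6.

In Ł6: at x = 1, y = 1/5 the value is 4/5 — not a tautology.
In G6: every assignment gives 1 — tautology.

only G6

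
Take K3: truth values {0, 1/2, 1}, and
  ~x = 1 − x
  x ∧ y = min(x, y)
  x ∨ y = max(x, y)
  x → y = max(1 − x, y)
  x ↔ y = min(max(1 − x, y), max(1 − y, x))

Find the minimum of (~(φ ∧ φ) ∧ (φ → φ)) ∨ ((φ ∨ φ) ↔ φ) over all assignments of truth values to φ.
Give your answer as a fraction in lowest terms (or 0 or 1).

Take φ = 1/2:
φ ∧ φ = 1/2 ∧ 1/2 = 1/2
~(φ ∧ φ) = ~1/2 = 1/2
φ → φ = 1/2 → 1/2 = 1/2
~(φ ∧ φ) ∧ (φ → φ) = 1/2 ∧ 1/2 = 1/2
φ ∨ φ = 1/2 ∨ 1/2 = 1/2
(φ ∨ φ) ↔ φ = 1/2 ↔ 1/2 = 1/2
(~(φ ∧ φ) ∧ (φ → φ)) ∨ ((φ ∨ φ) ↔ φ) = 1/2 ∨ 1/2 = 1/2
No assignment yields a value below 1/2, so this is the minimum.

1/2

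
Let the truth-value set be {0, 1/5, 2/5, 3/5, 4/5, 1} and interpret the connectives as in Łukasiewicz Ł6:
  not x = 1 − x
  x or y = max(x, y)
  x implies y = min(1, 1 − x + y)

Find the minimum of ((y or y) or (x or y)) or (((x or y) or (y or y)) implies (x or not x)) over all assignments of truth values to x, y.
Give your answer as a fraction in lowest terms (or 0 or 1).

Take x = 2/5, y = 4/5:
y or y = 4/5 or 4/5 = 4/5
x or y = 2/5 or 4/5 = 4/5
(y or y) or (x or y) = 4/5 or 4/5 = 4/5
x or y = 2/5 or 4/5 = 4/5
y or y = 4/5 or 4/5 = 4/5
(x or y) or (y or y) = 4/5 or 4/5 = 4/5
not x = not 2/5 = 3/5
x or not x = 2/5 or 3/5 = 3/5
((x or y) or (y or y)) implies (x or not x) = 4/5 implies 3/5 = 4/5
((y or y) or (x or y)) or (((x or y) or (y or y)) implies (x or not x)) = 4/5 or 4/5 = 4/5
No assignment yields a value below 4/5, so this is the minimum.

4/5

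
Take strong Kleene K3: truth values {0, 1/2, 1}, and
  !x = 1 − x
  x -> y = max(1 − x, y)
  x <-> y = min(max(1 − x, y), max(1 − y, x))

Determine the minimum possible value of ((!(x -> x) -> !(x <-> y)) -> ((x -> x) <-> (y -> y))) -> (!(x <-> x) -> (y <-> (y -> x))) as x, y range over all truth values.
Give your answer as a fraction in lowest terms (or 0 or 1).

Take x = 1/2, y = 0:
x -> x = 1/2 -> 1/2 = 1/2
!(x -> x) = !1/2 = 1/2
x <-> y = 1/2 <-> 0 = 1/2
!(x <-> y) = !1/2 = 1/2
!(x -> x) -> !(x <-> y) = 1/2 -> 1/2 = 1/2
x -> x = 1/2 -> 1/2 = 1/2
y -> y = 0 -> 0 = 1
(x -> x) <-> (y -> y) = 1/2 <-> 1 = 1/2
(!(x -> x) -> !(x <-> y)) -> ((x -> x) <-> (y -> y)) = 1/2 -> 1/2 = 1/2
x <-> x = 1/2 <-> 1/2 = 1/2
!(x <-> x) = !1/2 = 1/2
y -> x = 0 -> 1/2 = 1
y <-> (y -> x) = 0 <-> 1 = 0
!(x <-> x) -> (y <-> (y -> x)) = 1/2 -> 0 = 1/2
((!(x -> x) -> !(x <-> y)) -> ((x -> x) <-> (y -> y))) -> (!(x <-> x) -> (y <-> (y -> x))) = 1/2 -> 1/2 = 1/2
No assignment yields a value below 1/2, so this is the minimum.

1/2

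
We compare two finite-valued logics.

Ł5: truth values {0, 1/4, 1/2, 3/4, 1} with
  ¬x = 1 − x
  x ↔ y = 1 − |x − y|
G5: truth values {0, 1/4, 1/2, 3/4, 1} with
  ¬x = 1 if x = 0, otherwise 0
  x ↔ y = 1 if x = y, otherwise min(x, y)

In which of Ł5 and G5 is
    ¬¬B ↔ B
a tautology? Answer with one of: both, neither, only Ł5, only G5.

only Ł5

In Ł5: every assignment gives 1 — tautology.
In G5: at B = 1/4 the value is 1/4 — not a tautology.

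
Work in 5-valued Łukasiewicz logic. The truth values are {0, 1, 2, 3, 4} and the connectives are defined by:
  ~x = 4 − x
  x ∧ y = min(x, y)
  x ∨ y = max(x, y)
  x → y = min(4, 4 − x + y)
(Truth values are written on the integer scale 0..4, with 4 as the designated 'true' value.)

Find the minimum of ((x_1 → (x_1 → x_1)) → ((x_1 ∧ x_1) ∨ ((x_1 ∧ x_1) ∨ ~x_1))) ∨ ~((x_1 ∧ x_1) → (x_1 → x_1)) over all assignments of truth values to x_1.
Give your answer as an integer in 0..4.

2

Take x_1 = 2:
x_1 → x_1 = 2 → 2 = 4
x_1 → (x_1 → x_1) = 2 → 4 = 4
x_1 ∧ x_1 = 2 ∧ 2 = 2
x_1 ∧ x_1 = 2 ∧ 2 = 2
~x_1 = ~2 = 2
(x_1 ∧ x_1) ∨ ~x_1 = 2 ∨ 2 = 2
(x_1 ∧ x_1) ∨ ((x_1 ∧ x_1) ∨ ~x_1) = 2 ∨ 2 = 2
(x_1 → (x_1 → x_1)) → ((x_1 ∧ x_1) ∨ ((x_1 ∧ x_1) ∨ ~x_1)) = 4 → 2 = 2
x_1 ∧ x_1 = 2 ∧ 2 = 2
x_1 → x_1 = 2 → 2 = 4
(x_1 ∧ x_1) → (x_1 → x_1) = 2 → 4 = 4
~((x_1 ∧ x_1) → (x_1 → x_1)) = ~4 = 0
((x_1 → (x_1 → x_1)) → ((x_1 ∧ x_1) ∨ ((x_1 ∧ x_1) ∨ ~x_1))) ∨ ~((x_1 ∧ x_1) → (x_1 → x_1)) = 2 ∨ 0 = 2
No assignment yields a value below 2, so this is the minimum.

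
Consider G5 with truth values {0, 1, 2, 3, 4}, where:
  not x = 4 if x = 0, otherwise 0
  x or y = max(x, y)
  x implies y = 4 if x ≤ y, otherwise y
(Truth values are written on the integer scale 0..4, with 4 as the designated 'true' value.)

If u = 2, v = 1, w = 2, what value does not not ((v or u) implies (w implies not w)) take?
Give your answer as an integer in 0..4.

0

v or u = 1 or 2 = 2
not w = not 2 = 0
w implies not w = 2 implies 0 = 0
(v or u) implies (w implies not w) = 2 implies 0 = 0
not ((v or u) implies (w implies not w)) = not 0 = 4
not not ((v or u) implies (w implies not w)) = not 4 = 0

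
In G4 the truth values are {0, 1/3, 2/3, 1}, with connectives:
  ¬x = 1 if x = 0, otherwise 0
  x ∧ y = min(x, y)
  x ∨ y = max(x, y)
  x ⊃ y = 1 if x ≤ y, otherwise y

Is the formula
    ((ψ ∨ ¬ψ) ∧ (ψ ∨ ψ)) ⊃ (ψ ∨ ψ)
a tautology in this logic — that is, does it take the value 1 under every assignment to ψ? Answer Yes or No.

Yes

ψ = 0 ↦ 1
ψ = 1/3 ↦ 1
ψ = 2/3 ↦ 1
ψ = 1 ↦ 1
Every assignment gives a value ≥ 1.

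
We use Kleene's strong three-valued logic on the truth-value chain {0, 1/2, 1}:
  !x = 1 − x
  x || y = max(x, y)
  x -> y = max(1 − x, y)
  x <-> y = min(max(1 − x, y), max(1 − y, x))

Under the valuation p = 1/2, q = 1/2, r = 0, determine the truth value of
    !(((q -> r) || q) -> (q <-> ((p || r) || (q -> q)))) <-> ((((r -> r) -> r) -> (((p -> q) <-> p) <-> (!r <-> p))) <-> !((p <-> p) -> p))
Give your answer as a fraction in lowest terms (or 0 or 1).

1/2

q -> r = 1/2 -> 0 = 1/2
(q -> r) || q = 1/2 || 1/2 = 1/2
p || r = 1/2 || 0 = 1/2
q -> q = 1/2 -> 1/2 = 1/2
(p || r) || (q -> q) = 1/2 || 1/2 = 1/2
q <-> ((p || r) || (q -> q)) = 1/2 <-> 1/2 = 1/2
((q -> r) || q) -> (q <-> ((p || r) || (q -> q))) = 1/2 -> 1/2 = 1/2
!(((q -> r) || q) -> (q <-> ((p || r) || (q -> q)))) = !1/2 = 1/2
r -> r = 0 -> 0 = 1
(r -> r) -> r = 1 -> 0 = 0
p -> q = 1/2 -> 1/2 = 1/2
(p -> q) <-> p = 1/2 <-> 1/2 = 1/2
!r = !0 = 1
!r <-> p = 1 <-> 1/2 = 1/2
((p -> q) <-> p) <-> (!r <-> p) = 1/2 <-> 1/2 = 1/2
((r -> r) -> r) -> (((p -> q) <-> p) <-> (!r <-> p)) = 0 -> 1/2 = 1
p <-> p = 1/2 <-> 1/2 = 1/2
(p <-> p) -> p = 1/2 -> 1/2 = 1/2
!((p <-> p) -> p) = !1/2 = 1/2
(((r -> r) -> r) -> (((p -> q) <-> p) <-> (!r <-> p))) <-> !((p <-> p) -> p) = 1 <-> 1/2 = 1/2
!(((q -> r) || q) -> (q <-> ((p || r) || (q -> q)))) <-> ((((r -> r) -> r) -> (((p -> q) <-> p) <-> (!r <-> p))) <-> !((p <-> p) -> p)) = 1/2 <-> 1/2 = 1/2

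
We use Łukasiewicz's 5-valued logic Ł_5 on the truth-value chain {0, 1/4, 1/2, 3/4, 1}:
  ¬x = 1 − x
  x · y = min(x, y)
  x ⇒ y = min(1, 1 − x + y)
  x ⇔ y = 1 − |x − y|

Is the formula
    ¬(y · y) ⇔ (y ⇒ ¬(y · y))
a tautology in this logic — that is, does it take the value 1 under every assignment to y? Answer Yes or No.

No

Counterexample: take y = 1/4.
y · y = 1/4 · 1/4 = 1/4
¬(y · y) = ¬1/4 = 3/4
y ⇒ ¬(y · y) = 1/4 ⇒ 3/4 = 1
¬(y · y) ⇔ (y ⇒ ¬(y · y)) = 3/4 ⇔ 1 = 3/4
This gives 3/4 ≠ 1.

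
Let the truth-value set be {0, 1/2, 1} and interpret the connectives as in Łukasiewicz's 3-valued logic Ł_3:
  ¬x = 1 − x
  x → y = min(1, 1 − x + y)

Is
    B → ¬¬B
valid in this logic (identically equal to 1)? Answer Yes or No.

B = 0 ↦ 1
B = 1/2 ↦ 1
B = 1 ↦ 1
Every assignment gives a value ≥ 1.

Yes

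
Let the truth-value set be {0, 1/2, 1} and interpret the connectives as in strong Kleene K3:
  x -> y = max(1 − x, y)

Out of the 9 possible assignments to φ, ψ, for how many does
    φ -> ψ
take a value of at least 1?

5

φ = 0, ψ = 0 ↦ 1  ≥
φ = 0, ψ = 1/2 ↦ 1  ≥
φ = 0, ψ = 1 ↦ 1  ≥
φ = 1/2, ψ = 0 ↦ 1/2  <
φ = 1/2, ψ = 1/2 ↦ 1/2  <
φ = 1/2, ψ = 1 ↦ 1  ≥
φ = 1, ψ = 0 ↦ 0  <
φ = 1, ψ = 1/2 ↦ 1/2  <
φ = 1, ψ = 1 ↦ 1  ≥
So 5 of the 9 assignments meet the threshold.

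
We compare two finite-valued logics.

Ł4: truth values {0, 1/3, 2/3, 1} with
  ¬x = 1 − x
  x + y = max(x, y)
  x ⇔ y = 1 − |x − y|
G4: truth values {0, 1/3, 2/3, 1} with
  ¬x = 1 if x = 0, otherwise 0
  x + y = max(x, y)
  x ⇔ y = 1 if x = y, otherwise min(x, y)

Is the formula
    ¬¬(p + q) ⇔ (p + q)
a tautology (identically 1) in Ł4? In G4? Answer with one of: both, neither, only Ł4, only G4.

In Ł4: every assignment gives 1 — tautology.
In G4: at p = 0, q = 1/3 the value is 1/3 — not a tautology.

only Ł4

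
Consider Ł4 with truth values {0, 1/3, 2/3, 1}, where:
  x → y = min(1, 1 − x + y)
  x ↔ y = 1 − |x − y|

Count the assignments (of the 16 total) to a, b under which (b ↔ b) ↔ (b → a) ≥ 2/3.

a = 0, b = 0 ↦ 1  ≥
a = 0, b = 1/3 ↦ 2/3  ≥
a = 0, b = 2/3 ↦ 1/3  <
a = 0, b = 1 ↦ 0  <
a = 1/3, b = 0 ↦ 1  ≥
a = 1/3, b = 1/3 ↦ 1  ≥
a = 1/3, b = 2/3 ↦ 2/3  ≥
a = 1/3, b = 1 ↦ 1/3  <
a = 2/3, b = 0 ↦ 1  ≥
a = 2/3, b = 1/3 ↦ 1  ≥
a = 2/3, b = 2/3 ↦ 1  ≥
a = 2/3, b = 1 ↦ 2/3  ≥
a = 1, b = 0 ↦ 1  ≥
a = 1, b = 1/3 ↦ 1  ≥
a = 1, b = 2/3 ↦ 1  ≥
a = 1, b = 1 ↦ 1  ≥
So 13 of the 16 assignments meet the threshold.

13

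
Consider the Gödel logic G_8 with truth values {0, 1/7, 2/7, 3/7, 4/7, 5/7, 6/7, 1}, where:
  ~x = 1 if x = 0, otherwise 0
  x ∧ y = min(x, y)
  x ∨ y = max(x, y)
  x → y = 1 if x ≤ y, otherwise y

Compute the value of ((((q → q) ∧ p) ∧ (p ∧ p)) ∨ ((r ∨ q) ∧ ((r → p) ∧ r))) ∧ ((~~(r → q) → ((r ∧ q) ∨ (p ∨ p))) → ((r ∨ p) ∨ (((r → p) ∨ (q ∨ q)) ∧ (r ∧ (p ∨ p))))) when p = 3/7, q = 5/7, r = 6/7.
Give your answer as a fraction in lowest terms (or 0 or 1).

q → q = 5/7 → 5/7 = 1
(q → q) ∧ p = 1 ∧ 3/7 = 3/7
p ∧ p = 3/7 ∧ 3/7 = 3/7
((q → q) ∧ p) ∧ (p ∧ p) = 3/7 ∧ 3/7 = 3/7
r ∨ q = 6/7 ∨ 5/7 = 6/7
r → p = 6/7 → 3/7 = 3/7
(r → p) ∧ r = 3/7 ∧ 6/7 = 3/7
(r ∨ q) ∧ ((r → p) ∧ r) = 6/7 ∧ 3/7 = 3/7
(((q → q) ∧ p) ∧ (p ∧ p)) ∨ ((r ∨ q) ∧ ((r → p) ∧ r)) = 3/7 ∨ 3/7 = 3/7
r → q = 6/7 → 5/7 = 5/7
~(r → q) = ~5/7 = 0
~~(r → q) = ~0 = 1
r ∧ q = 6/7 ∧ 5/7 = 5/7
p ∨ p = 3/7 ∨ 3/7 = 3/7
(r ∧ q) ∨ (p ∨ p) = 5/7 ∨ 3/7 = 5/7
~~(r → q) → ((r ∧ q) ∨ (p ∨ p)) = 1 → 5/7 = 5/7
r ∨ p = 6/7 ∨ 3/7 = 6/7
r → p = 6/7 → 3/7 = 3/7
q ∨ q = 5/7 ∨ 5/7 = 5/7
(r → p) ∨ (q ∨ q) = 3/7 ∨ 5/7 = 5/7
p ∨ p = 3/7 ∨ 3/7 = 3/7
r ∧ (p ∨ p) = 6/7 ∧ 3/7 = 3/7
((r → p) ∨ (q ∨ q)) ∧ (r ∧ (p ∨ p)) = 5/7 ∧ 3/7 = 3/7
(r ∨ p) ∨ (((r → p) ∨ (q ∨ q)) ∧ (r ∧ (p ∨ p))) = 6/7 ∨ 3/7 = 6/7
(~~(r → q) → ((r ∧ q) ∨ (p ∨ p))) → ((r ∨ p) ∨ (((r → p) ∨ (q ∨ q)) ∧ (r ∧ (p ∨ p)))) = 5/7 → 6/7 = 1
((((q → q) ∧ p) ∧ (p ∧ p)) ∨ ((r ∨ q) ∧ ((r → p) ∧ r))) ∧ ((~~(r → q) → ((r ∧ q) ∨ (p ∨ p))) → ((r ∨ p) ∨ (((r → p) ∨ (q ∨ q)) ∧ (r ∧ (p ∨ p))))) = 3/7 ∧ 1 = 3/7

3/7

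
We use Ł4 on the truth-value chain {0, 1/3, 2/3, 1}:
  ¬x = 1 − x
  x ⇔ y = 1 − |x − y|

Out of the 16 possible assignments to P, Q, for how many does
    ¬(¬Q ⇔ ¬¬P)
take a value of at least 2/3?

P = 0, Q = 0 ↦ 1  ≥
P = 0, Q = 1/3 ↦ 2/3  ≥
P = 0, Q = 2/3 ↦ 1/3  <
P = 0, Q = 1 ↦ 0  <
P = 1/3, Q = 0 ↦ 2/3  ≥
P = 1/3, Q = 1/3 ↦ 1/3  <
P = 1/3, Q = 2/3 ↦ 0  <
P = 1/3, Q = 1 ↦ 1/3  <
P = 2/3, Q = 0 ↦ 1/3  <
P = 2/3, Q = 1/3 ↦ 0  <
P = 2/3, Q = 2/3 ↦ 1/3  <
P = 2/3, Q = 1 ↦ 2/3  ≥
P = 1, Q = 0 ↦ 0  <
P = 1, Q = 1/3 ↦ 1/3  <
P = 1, Q = 2/3 ↦ 2/3  ≥
P = 1, Q = 1 ↦ 1  ≥
So 6 of the 16 assignments meet the threshold.

6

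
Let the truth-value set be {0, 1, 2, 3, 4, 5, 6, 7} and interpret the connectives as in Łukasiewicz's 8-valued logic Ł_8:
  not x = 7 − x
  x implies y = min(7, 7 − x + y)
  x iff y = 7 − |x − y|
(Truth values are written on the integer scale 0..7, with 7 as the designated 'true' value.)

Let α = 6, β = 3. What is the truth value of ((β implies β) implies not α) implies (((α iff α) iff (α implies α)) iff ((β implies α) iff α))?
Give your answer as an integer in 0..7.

7

β implies β = 3 implies 3 = 7
not α = not 6 = 1
(β implies β) implies not α = 7 implies 1 = 1
α iff α = 6 iff 6 = 7
α implies α = 6 implies 6 = 7
(α iff α) iff (α implies α) = 7 iff 7 = 7
β implies α = 3 implies 6 = 7
(β implies α) iff α = 7 iff 6 = 6
((α iff α) iff (α implies α)) iff ((β implies α) iff α) = 7 iff 6 = 6
((β implies β) implies not α) implies (((α iff α) iff (α implies α)) iff ((β implies α) iff α)) = 1 implies 6 = 7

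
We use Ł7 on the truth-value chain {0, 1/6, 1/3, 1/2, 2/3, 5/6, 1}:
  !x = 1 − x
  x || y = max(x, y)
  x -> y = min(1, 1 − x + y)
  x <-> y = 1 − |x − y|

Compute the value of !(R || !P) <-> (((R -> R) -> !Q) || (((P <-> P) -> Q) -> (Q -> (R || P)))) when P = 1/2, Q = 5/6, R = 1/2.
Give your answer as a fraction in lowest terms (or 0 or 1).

2/3

!P = !1/2 = 1/2
R || !P = 1/2 || 1/2 = 1/2
!(R || !P) = !1/2 = 1/2
R -> R = 1/2 -> 1/2 = 1
!Q = !5/6 = 1/6
(R -> R) -> !Q = 1 -> 1/6 = 1/6
P <-> P = 1/2 <-> 1/2 = 1
(P <-> P) -> Q = 1 -> 5/6 = 5/6
R || P = 1/2 || 1/2 = 1/2
Q -> (R || P) = 5/6 -> 1/2 = 2/3
((P <-> P) -> Q) -> (Q -> (R || P)) = 5/6 -> 2/3 = 5/6
((R -> R) -> !Q) || (((P <-> P) -> Q) -> (Q -> (R || P))) = 1/6 || 5/6 = 5/6
!(R || !P) <-> (((R -> R) -> !Q) || (((P <-> P) -> Q) -> (Q -> (R || P)))) = 1/2 <-> 5/6 = 2/3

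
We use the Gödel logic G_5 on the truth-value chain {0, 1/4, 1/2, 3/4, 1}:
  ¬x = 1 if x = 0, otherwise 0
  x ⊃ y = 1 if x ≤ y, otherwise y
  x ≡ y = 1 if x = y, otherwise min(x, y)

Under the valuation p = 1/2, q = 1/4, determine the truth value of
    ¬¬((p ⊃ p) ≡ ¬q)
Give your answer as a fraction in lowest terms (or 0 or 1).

p ⊃ p = 1/2 ⊃ 1/2 = 1
¬q = ¬1/4 = 0
(p ⊃ p) ≡ ¬q = 1 ≡ 0 = 0
¬((p ⊃ p) ≡ ¬q) = ¬0 = 1
¬¬((p ⊃ p) ≡ ¬q) = ¬1 = 0

0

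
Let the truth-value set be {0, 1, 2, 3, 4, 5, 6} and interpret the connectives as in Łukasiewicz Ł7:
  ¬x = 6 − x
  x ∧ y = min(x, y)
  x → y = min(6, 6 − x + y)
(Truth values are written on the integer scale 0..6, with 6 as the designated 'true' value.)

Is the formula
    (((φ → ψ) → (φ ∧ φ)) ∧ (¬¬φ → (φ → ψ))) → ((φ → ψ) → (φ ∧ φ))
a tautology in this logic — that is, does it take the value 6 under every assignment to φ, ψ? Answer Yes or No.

Yes

At φ = 3, ψ = 2, for instance:
φ → ψ = 3 → 2 = 5
φ ∧ φ = 3 ∧ 3 = 3
(φ → ψ) → (φ ∧ φ) = 5 → 3 = 4
¬φ = ¬3 = 3
¬¬φ = ¬3 = 3
φ → ψ = 3 → 2 = 5
¬¬φ → (φ → ψ) = 3 → 5 = 6
((φ → ψ) → (φ ∧ φ)) ∧ (¬¬φ → (φ → ψ)) = 4 ∧ 6 = 4
(((φ → ψ) → (φ ∧ φ)) ∧ (¬¬φ → (φ → ψ))) → ((φ → ψ) → (φ ∧ φ)) = 4 → 4 = 6
and checking the remaining 48 assignments likewise gives ≥ 6 in every case.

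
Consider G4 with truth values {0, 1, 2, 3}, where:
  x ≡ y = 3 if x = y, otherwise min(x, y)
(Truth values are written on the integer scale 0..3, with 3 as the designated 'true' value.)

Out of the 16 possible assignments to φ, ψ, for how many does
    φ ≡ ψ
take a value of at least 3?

4

φ = 0, ψ = 0 ↦ 3  ≥
φ = 0, ψ = 1 ↦ 0  <
φ = 0, ψ = 2 ↦ 0  <
φ = 0, ψ = 3 ↦ 0  <
φ = 1, ψ = 0 ↦ 0  <
φ = 1, ψ = 1 ↦ 3  ≥
φ = 1, ψ = 2 ↦ 1  <
φ = 1, ψ = 3 ↦ 1  <
φ = 2, ψ = 0 ↦ 0  <
φ = 2, ψ = 1 ↦ 1  <
φ = 2, ψ = 2 ↦ 3  ≥
φ = 2, ψ = 3 ↦ 2  <
φ = 3, ψ = 0 ↦ 0  <
φ = 3, ψ = 1 ↦ 1  <
φ = 3, ψ = 2 ↦ 2  <
φ = 3, ψ = 3 ↦ 3  ≥
So 4 of the 16 assignments meet the threshold.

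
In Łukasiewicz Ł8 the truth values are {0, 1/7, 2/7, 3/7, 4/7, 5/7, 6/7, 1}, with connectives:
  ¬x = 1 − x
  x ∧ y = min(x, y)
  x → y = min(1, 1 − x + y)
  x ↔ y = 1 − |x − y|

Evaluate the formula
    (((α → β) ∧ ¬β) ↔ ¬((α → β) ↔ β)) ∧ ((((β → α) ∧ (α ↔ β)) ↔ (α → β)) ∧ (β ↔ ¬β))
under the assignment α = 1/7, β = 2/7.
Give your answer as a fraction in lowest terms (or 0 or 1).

4/7

α → β = 1/7 → 2/7 = 1
¬β = ¬2/7 = 5/7
(α → β) ∧ ¬β = 1 ∧ 5/7 = 5/7
α → β = 1/7 → 2/7 = 1
(α → β) ↔ β = 1 ↔ 2/7 = 2/7
¬((α → β) ↔ β) = ¬2/7 = 5/7
((α → β) ∧ ¬β) ↔ ¬((α → β) ↔ β) = 5/7 ↔ 5/7 = 1
β → α = 2/7 → 1/7 = 6/7
α ↔ β = 1/7 ↔ 2/7 = 6/7
(β → α) ∧ (α ↔ β) = 6/7 ∧ 6/7 = 6/7
α → β = 1/7 → 2/7 = 1
((β → α) ∧ (α ↔ β)) ↔ (α → β) = 6/7 ↔ 1 = 6/7
¬β = ¬2/7 = 5/7
β ↔ ¬β = 2/7 ↔ 5/7 = 4/7
(((β → α) ∧ (α ↔ β)) ↔ (α → β)) ∧ (β ↔ ¬β) = 6/7 ∧ 4/7 = 4/7
(((α → β) ∧ ¬β) ↔ ¬((α → β) ↔ β)) ∧ ((((β → α) ∧ (α ↔ β)) ↔ (α → β)) ∧ (β ↔ ¬β)) = 1 ∧ 4/7 = 4/7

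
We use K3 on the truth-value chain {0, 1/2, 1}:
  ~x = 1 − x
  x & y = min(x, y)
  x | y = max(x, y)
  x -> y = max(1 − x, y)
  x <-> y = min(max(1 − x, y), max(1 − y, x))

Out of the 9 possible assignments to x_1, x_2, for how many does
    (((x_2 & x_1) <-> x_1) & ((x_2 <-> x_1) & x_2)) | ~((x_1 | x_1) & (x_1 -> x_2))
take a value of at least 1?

5

x_1 = 0, x_2 = 0 ↦ 1  ≥
x_1 = 0, x_2 = 1/2 ↦ 1  ≥
x_1 = 0, x_2 = 1 ↦ 1  ≥
x_1 = 1/2, x_2 = 0 ↦ 1/2  <
x_1 = 1/2, x_2 = 1/2 ↦ 1/2  <
x_1 = 1/2, x_2 = 1 ↦ 1/2  <
x_1 = 1, x_2 = 0 ↦ 1  ≥
x_1 = 1, x_2 = 1/2 ↦ 1/2  <
x_1 = 1, x_2 = 1 ↦ 1  ≥
So 5 of the 9 assignments meet the threshold.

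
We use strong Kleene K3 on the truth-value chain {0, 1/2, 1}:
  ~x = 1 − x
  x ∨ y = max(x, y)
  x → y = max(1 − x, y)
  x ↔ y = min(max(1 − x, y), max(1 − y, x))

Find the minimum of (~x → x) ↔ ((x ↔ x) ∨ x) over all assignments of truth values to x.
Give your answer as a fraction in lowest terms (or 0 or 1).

Take x = 0:
~x = ~0 = 1
~x → x = 1 → 0 = 0
x ↔ x = 0 ↔ 0 = 1
(x ↔ x) ∨ x = 1 ∨ 0 = 1
(~x → x) ↔ ((x ↔ x) ∨ x) = 0 ↔ 1 = 0
No assignment yields a value below 0, so this is the minimum.

0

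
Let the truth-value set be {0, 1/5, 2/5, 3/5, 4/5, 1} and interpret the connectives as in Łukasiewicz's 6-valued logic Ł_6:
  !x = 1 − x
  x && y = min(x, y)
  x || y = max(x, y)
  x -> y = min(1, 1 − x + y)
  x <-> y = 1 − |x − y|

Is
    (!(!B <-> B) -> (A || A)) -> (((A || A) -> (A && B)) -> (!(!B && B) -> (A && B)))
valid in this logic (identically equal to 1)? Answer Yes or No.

Counterexample: take A = 0, B = 1/5.
!B = !1/5 = 4/5
!B <-> B = 4/5 <-> 1/5 = 2/5
!(!B <-> B) = !2/5 = 3/5
A || A = 0 || 0 = 0
!(!B <-> B) -> (A || A) = 3/5 -> 0 = 2/5
A || A = 0 || 0 = 0
A && B = 0 && 1/5 = 0
(A || A) -> (A && B) = 0 -> 0 = 1
!B = !1/5 = 4/5
!B && B = 4/5 && 1/5 = 1/5
!(!B && B) = !1/5 = 4/5
A && B = 0 && 1/5 = 0
!(!B && B) -> (A && B) = 4/5 -> 0 = 1/5
((A || A) -> (A && B)) -> (!(!B && B) -> (A && B)) = 1 -> 1/5 = 1/5
(!(!B <-> B) -> (A || A)) -> (((A || A) -> (A && B)) -> (!(!B && B) -> (A && B))) = 2/5 -> 1/5 = 4/5
This gives 4/5 ≠ 1.

No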